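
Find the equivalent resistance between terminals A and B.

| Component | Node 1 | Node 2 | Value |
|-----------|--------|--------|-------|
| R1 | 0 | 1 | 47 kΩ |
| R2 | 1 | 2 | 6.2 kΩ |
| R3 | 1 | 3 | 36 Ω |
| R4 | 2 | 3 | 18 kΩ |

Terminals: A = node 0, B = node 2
Reduce the network between node 0 (A) and node 2 (B) by series/parallel combination:
  Rs1 = R3 + R4 (series, joined only at node 3) = 36 + 18000 = 18040 Ω
  Rp1 = R2 ‖ Rs1 (parallel, both between nodes 1 and 2) = 1/(1/6200 + 1/18040) = 4614 Ω
  Rs2 = R1 + Rp1 (series, joined only at node 1) = 47000 + 4614 = 51610 Ω
R_eq = 51.61 kΩ

Final answer: 51.61 kΩ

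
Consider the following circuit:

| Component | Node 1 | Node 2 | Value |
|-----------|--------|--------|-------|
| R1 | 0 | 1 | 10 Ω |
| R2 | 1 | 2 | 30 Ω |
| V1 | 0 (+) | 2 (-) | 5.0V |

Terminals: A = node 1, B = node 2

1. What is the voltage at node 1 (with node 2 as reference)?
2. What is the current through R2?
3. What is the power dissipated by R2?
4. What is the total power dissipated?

Nodal analysis, taking node 2 as the 0 V reference.
Source V1 fixes V_0 = 5 V.
KCL at each unknown node (sum of currents leaving = 0; resistances in Ω):
  Node 1: (V_1 - 5)/10 + (V_1 - 0)/30 = 0
Collecting terms: 0.1333 × V_1 = 0.5  =>  V_1 = 3.75 V
Part 1:
  Read off the nodal solution: V_1 = 3.75 V
Part 2:
  I_R2 = (V_1 - V_2)/R2 = (3.75 - 0)/30 = 0.125 A
  Magnitude: I_R2 = 0.125 A
Part 3:
  I_R2 = (V_1 - V_2)/R2 = (3.75 - 0)/30 = 0.125 A
  P_R2 = I_R2² × R2 = (0.125)² × 30 = 0.4688 W
Part 4:
  Power in each resistor, P = (ΔV)²/R:
    P_R1 = (5 - 3.75)²/10 = 0.1562 W
    P_R2 = (3.75 - 0)²/30 = 0.4688 W
  P_total = P_R1 + P_R2 = 0.625 W

Final answers:
1. V_1 = 3.75 V
2. I_R2 = 0.125 A
3. P_R2 = 0.4688 W
4. P_total = 0.625 W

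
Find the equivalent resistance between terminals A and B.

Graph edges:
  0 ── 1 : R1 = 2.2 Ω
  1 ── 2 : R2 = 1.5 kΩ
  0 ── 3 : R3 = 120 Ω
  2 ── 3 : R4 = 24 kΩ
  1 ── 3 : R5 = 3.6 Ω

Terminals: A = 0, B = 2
The network is not a plain series/parallel combination. Inject a 1 A test current into terminal A (node 0) and return it from terminal B (node 2); then R_eq = V_A / (1 A).
Nodal analysis, taking node 2 as the 0 V reference.
Current source I_test pushes 1 A into node 0 and draws it out of node 2.
KCL at each unknown node (sum of currents leaving = 0; resistances in Ω):
  Node 0: (V_0 - V_1)/2.2 + (V_0 - V_3)/120 - 1 = 0
  Node 1: (V_1 - V_0)/2.2 + (V_1 - 0)/1500 + (V_1 - V_3)/3.6 = 0
  Node 3: (V_3 - V_0)/120 + (V_3 - V_1)/3.6 + (V_3 - 0)/24000 = 0
Collecting terms (coefficients in siemens):
  0.4629·V_0 - 0.4545·V_1 - 0.008333·V_3 = 1
  0.733·V_1 - 0.4545·V_0 - 0.2778·V_3 = 0
  0.2862·V_3 - 0.008333·V_0 - 0.2778·V_1 = 0
Solving these 3 simultaneous equations (Gaussian elimination) gives:
  V_0 = 1414 V, V_1 = 1412 V, V_3 = 1412 V
R_eq = V_0 / 1 A = 1414 Ω = 1.414 kΩ

Final answer: 1.414 kΩ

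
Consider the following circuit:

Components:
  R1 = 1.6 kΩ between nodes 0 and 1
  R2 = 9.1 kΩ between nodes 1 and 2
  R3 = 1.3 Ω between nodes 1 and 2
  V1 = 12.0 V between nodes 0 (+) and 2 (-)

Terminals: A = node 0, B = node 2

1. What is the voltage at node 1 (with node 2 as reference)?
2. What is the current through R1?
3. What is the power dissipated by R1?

Nodal analysis, taking node 2 as the 0 V reference.
Source V1 fixes V_0 = 12 V.
KCL at each unknown node (sum of currents leaving = 0; resistances in Ω):
  Node 1: (V_1 - 12)/1600 + (V_1 - 0)/9100 + (V_1 - 0)/1.3 = 0
Collecting terms: 0.77 × V_1 = 0.0075  =>  V_1 = 0.009741 V
Part 1:
  Read off the nodal solution: V_1 = 0.009741 V
Part 2:
  I_R1 = (V_0 - V_1)/R1 = (12 - 0.009741)/1600 = 0.007494 A
  Magnitude: I_R1 = 0.007494 A
Part 3:
  I_R1 = (V_0 - V_1)/R1 = (12 - 0.009741)/1600 = 0.007494 A
  P_R1 = I_R1² × R1 = (0.007494)² × 1600 = 0.08985 W

Final answers:
1. V_1 = 0.009741 V
2. I_R1 = 0.007494 A
3. P_R1 = 0.08985 W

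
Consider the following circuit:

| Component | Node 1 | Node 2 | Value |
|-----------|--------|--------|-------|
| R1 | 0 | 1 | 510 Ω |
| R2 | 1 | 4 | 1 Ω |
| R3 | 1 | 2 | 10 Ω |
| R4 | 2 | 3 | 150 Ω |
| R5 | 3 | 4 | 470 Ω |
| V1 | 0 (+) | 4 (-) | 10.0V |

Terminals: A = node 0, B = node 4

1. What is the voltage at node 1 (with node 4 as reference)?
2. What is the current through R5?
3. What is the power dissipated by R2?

Nodal analysis, taking node 4 as the 0 V reference.
Source V1 fixes V_0 = 10 V.
KCL at each unknown node (sum of currents leaving = 0; resistances in Ω):
  Node 1: (V_1 - 10)/510 + (V_1 - 0)/1 + (V_1 - V_2)/10 = 0
  Node 2: (V_2 - V_1)/10 + (V_2 - V_3)/150 = 0
  Node 3: (V_3 - V_2)/150 + (V_3 - 0)/470 = 0
Collecting terms (coefficients in siemens):
  1.102·V_1 - 0.1·V_2 = 0.01961
  0.1067·V_2 - 0.1·V_1 - 0.006667·V_3 = 0
  0.008794·V_3 - 0.006667·V_2 = 0
Solving these 3 simultaneous equations (Gaussian elimination) gives:
  V_1 = 0.01954 V, V_2 = 0.01923 V, V_3 = 0.01458 V
Part 1:
  Read off the nodal solution: V_1 = 0.01954 V
Part 2:
  I_R5 = (V_3 - V_4)/R5 = (0.01458 - 0)/470 = 0.00003101 A
  Magnitude: I_R5 = 0.00003101 A
Part 3:
  I_R2 = (V_1 - V_4)/R2 = (0.01954 - 0)/1 = 0.01954 A
  P_R2 = I_R2² × R2 = (0.01954)² × 1 = 0.0003818 W

Final answers:
1. V_1 = 0.01954 V
2. I_R5 = 3.101e-05 A
3. P_R2 = 0.0003818 W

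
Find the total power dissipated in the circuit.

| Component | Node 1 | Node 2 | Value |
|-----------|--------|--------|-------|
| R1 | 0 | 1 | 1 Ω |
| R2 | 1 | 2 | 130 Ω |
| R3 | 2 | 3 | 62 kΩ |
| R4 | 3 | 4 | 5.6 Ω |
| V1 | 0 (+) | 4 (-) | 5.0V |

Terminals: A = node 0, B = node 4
Nodal analysis, taking node 4 as the 0 V reference.
Source V1 fixes V_0 = 5 V.
KCL at each unknown node (sum of currents leaving = 0; resistances in Ω):
  Node 1: (V_1 - 5)/1 + (V_1 - V_2)/130 = 0
  Node 2: (V_2 - V_1)/130 + (V_2 - V_3)/62000 = 0
  Node 3: (V_3 - V_2)/62000 + (V_3 - 0)/5.6 = 0
Collecting terms (coefficients in siemens):
  1.008·V_1 - 0.007692·V_2 = 5
  0.007708·V_2 - 0.007692·V_1 - 0.00001613·V_3 = 0
  0.1786·V_3 - 0.00001613·V_2 = 0
Solving these 3 simultaneous equations (Gaussian elimination) gives:
  V_1 = 5 V, V_2 = 4.989 V, V_3 = 0.0004506 V
Power in each resistor, P = (ΔV)²/R:
  P_R1 = (5 - 5)²/1 = 0.000000006475 W
  P_R2 = (5 - 4.989)²/130 = 0.0000008418 W
  P_R3 = (4.989 - 0.0004506)²/62000 = 0.0004015 W
  P_R4 = (0.0004506 - 0)²/5.6 = 0.00000003626 W
P_total = P_R1 + P_R2 + P_R3 + P_R4 = 0.0004023 W

Final answer: 0.0004023 W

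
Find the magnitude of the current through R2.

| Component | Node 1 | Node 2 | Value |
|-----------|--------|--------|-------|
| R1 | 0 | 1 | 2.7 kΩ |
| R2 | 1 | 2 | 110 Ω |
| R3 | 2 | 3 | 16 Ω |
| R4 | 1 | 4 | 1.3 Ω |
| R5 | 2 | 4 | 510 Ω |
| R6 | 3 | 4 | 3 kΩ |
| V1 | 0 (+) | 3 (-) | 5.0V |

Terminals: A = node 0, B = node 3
Nodal analysis, taking node 3 as the 0 V reference.
Source V1 fixes V_0 = 5 V.
KCL at each unknown node (sum of currents leaving = 0; resistances in Ω):
  Node 1: (V_1 - 5)/2700 + (V_1 - V_2)/110 + (V_1 - V_4)/1.3 = 0
  Node 2: (V_2 - V_1)/110 + (V_2 - 0)/16 + (V_2 - V_4)/510 = 0
  Node 4: (V_4 - V_1)/1.3 + (V_4 - V_2)/510 + (V_4 - 0)/3000 = 0
Collecting terms (coefficients in siemens):
  0.7787·V_1 - 0.009091·V_2 - 0.7692·V_4 = 0.001852
  0.07355·V_2 - 0.009091·V_1 - 0.001961·V_4 = 0
  0.7715·V_4 - 0.7692·V_1 - 0.001961·V_2 = 0
Solving these 3 simultaneous equations (Gaussian elimination) gives:
  V_1 = 0.1835 V, V_2 = 0.02757 V, V_4 = 0.1831 V
I_R2 = (V_1 - V_2)/R2 = (0.1835 - 0.02757)/110 = 0.001418 A
|I_R2| = 0.001418 A

Final answer: |I_R2| = 0.001418 A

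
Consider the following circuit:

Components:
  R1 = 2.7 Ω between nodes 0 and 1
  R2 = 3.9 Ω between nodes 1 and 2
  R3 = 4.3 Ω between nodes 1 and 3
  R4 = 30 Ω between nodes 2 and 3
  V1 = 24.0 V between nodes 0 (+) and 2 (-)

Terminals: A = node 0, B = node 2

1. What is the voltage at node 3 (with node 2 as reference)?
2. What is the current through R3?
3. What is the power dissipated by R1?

Nodal analysis, taking node 2 as the 0 V reference.
Source V1 fixes V_0 = 24 V.
KCL at each unknown node (sum of currents leaving = 0; resistances in Ω):
  Node 1: (V_1 - 24)/2.7 + (V_1 - 0)/3.9 + (V_1 - V_3)/4.3 = 0
  Node 3: (V_3 - V_1)/4.3 + (V_3 - 0)/30 = 0
Collecting terms (coefficients in siemens):
  0.8593·V_1 - 0.2326·V_3 = 8.889
  0.2659·V_3 - 0.2326·V_1 = 0
Determinant D = (0.8593)(0.2659) - (-0.2326)(-0.2326) = 0.1744
V_1 = [(8.889)(0.2659) - (-0.2326)(0)]/D = 13.55 V
V_3 = [(0.8593)(0) - (8.889)(-0.2326)]/D = 11.85 V
Part 1:
  Read off the nodal solution: V_3 = 11.85 V
Part 2:
  I_R3 = (V_1 - V_3)/R3 = (13.55 - 11.85)/4.3 = 0.3951 A
  Magnitude: I_R3 = 0.3951 A
Part 3:
  I_R1 = (V_0 - V_1)/R1 = (24 - 13.55)/2.7 = 3.87 A
  P_R1 = I_R1² × R1 = (3.87)² × 2.7 = 40.43 W

Final answers:
1. V_3 = 11.85 V
2. I_R3 = 0.3951 A
3. P_R1 = 40.43 W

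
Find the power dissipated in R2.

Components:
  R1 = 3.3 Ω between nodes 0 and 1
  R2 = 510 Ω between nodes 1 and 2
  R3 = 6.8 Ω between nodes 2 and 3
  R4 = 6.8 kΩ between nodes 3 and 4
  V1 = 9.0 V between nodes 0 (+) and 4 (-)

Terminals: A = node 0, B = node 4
Nodal analysis, taking node 4 as the 0 V reference.
Source V1 fixes V_0 = 9 V.
KCL at each unknown node (sum of currents leaving = 0; resistances in Ω):
  Node 1: (V_1 - 9)/3.3 + (V_1 - V_2)/510 = 0
  Node 2: (V_2 - V_1)/510 + (V_2 - V_3)/6.8 = 0
  Node 3: (V_3 - V_2)/6.8 + (V_3 - 0)/6800 = 0
Collecting terms (coefficients in siemens):
  0.305·V_1 - 0.001961·V_2 = 2.727
  0.149·V_2 - 0.001961·V_1 - 0.1471·V_3 = 0
  0.1472·V_3 - 0.1471·V_2 = 0
Solving these 3 simultaneous equations (Gaussian elimination) gives:
  V_1 = 8.996 V, V_2 = 8.369 V, V_3 = 8.361 V
I_R2 = (V_1 - V_2)/R2 = (8.996 - 8.369)/510 = 0.001229 A
P_R2 = I_R2² × R2 = (0.001229)² × 510 = 0.0007709 W

Final answer: 0.0007709 W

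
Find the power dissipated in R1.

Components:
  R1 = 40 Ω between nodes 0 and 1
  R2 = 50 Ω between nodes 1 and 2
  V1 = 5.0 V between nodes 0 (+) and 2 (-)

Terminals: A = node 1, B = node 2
Nodal analysis, taking node 2 as the 0 V reference.
Source V1 fixes V_0 = 5 V.
KCL at each unknown node (sum of currents leaving = 0; resistances in Ω):
  Node 1: (V_1 - 5)/40 + (V_1 - 0)/50 = 0
Collecting terms: 0.045 × V_1 = 0.125  =>  V_1 = 2.778 V
I_R1 = (V_0 - V_1)/R1 = (5 - 2.778)/40 = 0.05556 A
P_R1 = I_R1² × R1 = (0.05556)² × 40 = 0.1235 W

Final answer: 0.1235 W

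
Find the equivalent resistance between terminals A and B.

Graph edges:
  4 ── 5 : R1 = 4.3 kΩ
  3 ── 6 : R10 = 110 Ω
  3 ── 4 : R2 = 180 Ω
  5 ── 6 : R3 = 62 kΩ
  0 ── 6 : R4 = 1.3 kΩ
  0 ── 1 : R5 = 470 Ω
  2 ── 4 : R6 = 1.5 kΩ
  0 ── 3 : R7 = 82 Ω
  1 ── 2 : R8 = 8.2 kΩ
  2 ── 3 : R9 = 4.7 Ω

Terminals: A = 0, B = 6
The network is not a plain series/parallel combination. Inject a 1 A test current into terminal A (node 0) and return it from terminal B (node 6); then R_eq = V_A / (1 A).
Nodal analysis, taking node 6 as the 0 V reference.
Current source I_test pushes 1 A into node 0 and draws it out of node 6.
KCL at each unknown node (sum of currents leaving = 0; resistances in Ω):
  Node 0: (V_0 - 0)/1300 + (V_0 - V_1)/470 + (V_0 - V_3)/82 - 1 = 0
  Node 1: (V_1 - V_0)/470 + (V_1 - V_2)/8200 = 0
  Node 2: (V_2 - V_1)/8200 + (V_2 - V_4)/1500 + (V_2 - V_3)/4.7 = 0
  Node 3: (V_3 - V_0)/82 + (V_3 - V_2)/4.7 + (V_3 - V_4)/180 + (V_3 - 0)/110 = 0
  Node 4: (V_4 - V_2)/1500 + (V_4 - V_3)/180 + (V_4 - V_5)/4300 = 0
  Node 5: (V_5 - V_4)/4300 + (V_5 - 0)/62000 = 0
Collecting terms (coefficients in siemens):
  0.01509·V_0 - 0.002128·V_1 - 0.0122·V_3 = 1
  0.00225·V_1 - 0.002128·V_0 - 0.000122·V_2 = 0
  0.2136·V_2 - 0.000122·V_1 - 0.2128·V_3 - 0.0006667·V_4 = 0
  0.2396·V_3 - 0.0122·V_0 - 0.2128·V_2 - 0.005556·V_4 = 0
  0.006455·V_4 - 0.0006667·V_2 - 0.005556·V_3 - 0.0002326·V_5 = 0
  0.0002487·V_5 - 0.0002326·V_4 = 0
Solving these 6 simultaneous equations (Gaussian elimination) gives:
  V_0 = 166.6 V, V_1 = 162.7 V, V_2 = 95.78 V, V_3 = 95.75 V
  V_4 = 95.52 V, V_5 = 89.32 V
R_eq = V_0 / 1 A = 166.6 Ω

Final answer: 166.6 Ω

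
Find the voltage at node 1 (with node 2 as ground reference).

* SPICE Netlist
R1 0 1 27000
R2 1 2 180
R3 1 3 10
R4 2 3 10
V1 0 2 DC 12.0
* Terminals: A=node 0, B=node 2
Nodal analysis, taking node 2 as the 0 V reference.
Source V1 fixes V_0 = 12 V.
KCL at each unknown node (sum of currents leaving = 0; resistances in Ω):
  Node 1: (V_1 - 12)/27000 + (V_1 - 0)/180 + (V_1 - V_3)/10 = 0
  Node 3: (V_3 - V_1)/10 + (V_3 - 0)/10 = 0
Collecting terms (coefficients in siemens):
  0.1056·V_1 - 0.1·V_3 = 0.0004444
  0.2·V_3 - 0.1·V_1 = 0
Determinant D = (0.1056)(0.2) - (-0.1)(-0.1) = 0.01112
V_1 = [(0.0004444)(0.2) - (-0.1)(0)]/D = 0.007995 V
V_3 = [(0.1056)(0) - (0.0004444)(-0.1)]/D = 0.003997 V
The requested potential is V_1 = 0.007995 V.

Final answer: V_1 = 0.007995 V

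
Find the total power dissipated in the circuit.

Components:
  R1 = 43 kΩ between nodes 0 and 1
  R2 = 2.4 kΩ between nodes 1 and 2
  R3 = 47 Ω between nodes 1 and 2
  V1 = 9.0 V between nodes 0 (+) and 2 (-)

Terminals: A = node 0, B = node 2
Nodal analysis, taking node 2 as the 0 V reference.
Source V1 fixes V_0 = 9 V.
KCL at each unknown node (sum of currents leaving = 0; resistances in Ω):
  Node 1: (V_1 - 9)/43000 + (V_1 - 0)/2400 + (V_1 - 0)/47 = 0
Collecting terms: 0.02172 × V_1 = 0.0002093  =>  V_1 = 0.009638 V
Power in each resistor, P = (ΔV)²/R:
  P_R1 = (9 - 0.009638)²/43000 = 0.00188 W
  P_R2 = (0.009638 - 0)²/2400 = 0.0000000387 W
  P_R3 = (0.009638 - 0)²/47 = 0.000001976 W
P_total = P_R1 + P_R2 + P_R3 = 0.001882 W

Final answer: 0.001882 W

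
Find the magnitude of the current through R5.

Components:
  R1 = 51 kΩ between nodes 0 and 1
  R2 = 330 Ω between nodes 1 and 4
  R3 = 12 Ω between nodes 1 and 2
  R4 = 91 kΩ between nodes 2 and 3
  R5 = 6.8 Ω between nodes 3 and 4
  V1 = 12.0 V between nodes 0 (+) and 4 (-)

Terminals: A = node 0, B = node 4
Nodal analysis, taking node 4 as the 0 V reference.
Source V1 fixes V_0 = 12 V.
KCL at each unknown node (sum of currents leaving = 0; resistances in Ω):
  Node 1: (V_1 - 12)/51000 + (V_1 - 0)/330 + (V_1 - V_2)/12 = 0
  Node 2: (V_2 - V_1)/12 + (V_2 - V_3)/91000 = 0
  Node 3: (V_3 - V_2)/91000 + (V_3 - 0)/6.8 = 0
Collecting terms (coefficients in siemens):
  0.08638·V_1 - 0.08333·V_2 = 0.0002353
  0.08334·V_2 - 0.08333·V_1 - 0.00001099·V_3 = 0
  0.1471·V_3 - 0.00001099·V_2 = 0
Solving these 3 simultaneous equations (Gaussian elimination) gives:
  V_1 = 0.07687 V, V_2 = 0.07686 V, V_3 = 0.000005743 V
I_R5 = (V_3 - V_4)/R5 = (0.000005743 - 0)/6.8 = 0.0000008446 A
|I_R5| = 0.0000008446 A

Final answer: |I_R5| = 8.446e-07 A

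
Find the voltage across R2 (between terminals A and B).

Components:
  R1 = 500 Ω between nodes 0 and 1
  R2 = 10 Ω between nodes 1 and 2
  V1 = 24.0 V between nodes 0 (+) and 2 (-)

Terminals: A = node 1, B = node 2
R1 and R2 are in series across V1 (node 0 → node 1 → node 2), and the output A–B is taken across R2, so this is a voltage divider.
Series current: I = V1/(R1 + R2) = 24/(500 + 10) = 24/510 = 0.04706 A
V_R2 = I × R2 = V1 × R2/(R1 + R2) = 24 × 10/510 = 0.4706 V

Final answer: 0.4706 V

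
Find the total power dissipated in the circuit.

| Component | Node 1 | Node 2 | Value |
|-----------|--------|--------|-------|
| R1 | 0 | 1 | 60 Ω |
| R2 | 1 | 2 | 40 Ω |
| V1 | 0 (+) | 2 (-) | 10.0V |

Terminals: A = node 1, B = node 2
Nodal analysis, taking node 2 as the 0 V reference.
Source V1 fixes V_0 = 10 V.
KCL at each unknown node (sum of currents leaving = 0; resistances in Ω):
  Node 1: (V_1 - 10)/60 + (V_1 - 0)/40 = 0
Collecting terms: 0.04167 × V_1 = 0.1667  =>  V_1 = 4 V
Power in each resistor, P = (ΔV)²/R:
  P_R1 = (10 - 4)²/60 = 0.6 W
  P_R2 = (4 - 0)²/40 = 0.4 W
P_total = P_R1 + P_R2 = 1 W

Final answer: 1 W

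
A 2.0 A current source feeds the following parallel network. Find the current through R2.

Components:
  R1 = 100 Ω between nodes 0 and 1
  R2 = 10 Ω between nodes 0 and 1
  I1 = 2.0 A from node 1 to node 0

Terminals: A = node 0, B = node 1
All resistors sit directly between nodes 0 and 1, so they are in parallel and share one voltage V; the full source current 2 A splits among them.
1/R_par = 1/100 + 1/10 = 0.11 S  =>  R_par = 9.091 Ω
V = I × R_par = 2 × 9.091 = 18.18 V
I_R2 = V/R2 = 18.18/10 = 1.818 A

Final answer: 1.818 A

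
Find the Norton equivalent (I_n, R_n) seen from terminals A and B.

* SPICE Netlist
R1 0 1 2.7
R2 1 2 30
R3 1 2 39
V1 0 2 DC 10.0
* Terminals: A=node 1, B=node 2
Find the Thévenin equivalent first; then I_n = V_th/R_th and R_n = R_th.
Step 1 — V_th is the open-circuit voltage V_A - V_B (nothing connected across the terminals).
Nodal analysis, taking node 2 as the 0 V reference.
Source V1 fixes V_0 = 10 V.
KCL at each unknown node (sum of currents leaving = 0; resistances in Ω):
  Node 1: (V_1 - 10)/2.7 + (V_1 - 0)/30 + (V_1 - 0)/39 = 0
Collecting terms: 0.4293 × V_1 = 3.704  =>  V_1 = 8.626 V
V_th = V_1 - V_2 = 8.626 - 0 = 8.626 V
Step 2 — R_th: zero the source — replace V1 by a short circuit (node 2 merges into node 0) — and find the resistance seen between A (node 1) and B (node 0).
Reduce the network between node 1 (A) and node 0 (B) by series/parallel combination:
  Rp1 = R1 ‖ R2 ‖ R3 (parallel, all between nodes 0 and 1) = 1/(1/2.7 + 1/30 + 1/39) = 2.329 Ω
R_th = 2.329 Ω
I_n = V_th/R_th = 8.626/2.329 = 3.704 A, and R_n = R_th = 2.329 Ω

Final answer: I_n = 3.704 A, R_n = 2.329 Ω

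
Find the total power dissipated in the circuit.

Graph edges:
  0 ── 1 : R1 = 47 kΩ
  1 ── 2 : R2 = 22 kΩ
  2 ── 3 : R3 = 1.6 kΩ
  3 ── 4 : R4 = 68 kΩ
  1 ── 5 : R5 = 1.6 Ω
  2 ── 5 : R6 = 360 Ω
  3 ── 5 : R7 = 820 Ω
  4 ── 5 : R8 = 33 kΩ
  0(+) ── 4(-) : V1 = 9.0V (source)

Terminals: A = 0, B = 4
Nodal analysis, taking node 4 as the 0 V reference.
Source V1 fixes V_0 = 9 V.
KCL at each unknown node (sum of currents leaving = 0; resistances in Ω):
  Node 1: (V_1 - 9)/47000 + (V_1 - V_2)/22000 + (V_1 - V_5)/1.6 = 0
  Node 2: (V_2 - V_1)/22000 + (V_2 - V_3)/1600 + (V_2 - V_5)/360 = 0
  Node 3: (V_3 - V_2)/1600 + (V_3 - 0)/68000 + (V_3 - V_5)/820 = 0
  Node 5: (V_5 - V_1)/1.6 + (V_5 - V_2)/360 + (V_5 - V_3)/820 + (V_5 - 0)/33000 = 0
Collecting terms (coefficients in siemens):
  0.6251·V_1 - 0.00004545·V_2 - 0.625·V_5 = 0.0001915
  0.003448·V_2 - 0.00004545·V_1 - 0.000625·V_3 - 0.002778·V_5 = 0
  0.001859·V_3 - 0.000625·V_2 - 0.00122·V_5 = 0
  0.629·V_5 - 0.625·V_1 - 0.002778·V_2 - 0.00122·V_3 = 0
Solving these 4 simultaneous equations (Gaussian elimination) gives:
  V_1 = 2.894 V, V_2 = 2.89 V, V_3 = 2.87 V, V_5 = 2.894 V
Power in each resistor, P = (ΔV)²/R:
  P_R1 = (9 - 2.894)²/47000 = 0.0007932 W
  P_R2 = (2.894 - 2.89)²/22000 = 0.0000000009715 W
  P_R3 = (2.89 - 2.87)²/1600 = 0.000000249 W
  P_R4 = (2.87 - 0)²/68000 = 0.0001211 W
  P_R5 = (2.894 - 2.894)²/1.6 = 0.00000002691 W
  P_R6 = (2.89 - 2.894)²/360 = 0.00000005416 W
  P_R7 = (2.87 - 2.894)²/820 = 0.0000007247 W
  P_R8 = (0 - 2.894)²/33000 = 0.0002538 W
P_total = P_R1 + P_R2 + P_R3 + P_R4 + P_R5 + P_R6 + P_R7 + P_R8 = 0.001169 W

Final answer: 0.001169 W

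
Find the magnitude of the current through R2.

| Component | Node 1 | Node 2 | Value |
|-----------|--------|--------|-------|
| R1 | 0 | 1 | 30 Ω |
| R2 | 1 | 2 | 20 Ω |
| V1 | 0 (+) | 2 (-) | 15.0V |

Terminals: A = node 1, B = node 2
Nodal analysis, taking node 2 as the 0 V reference.
Source V1 fixes V_0 = 15 V.
KCL at each unknown node (sum of currents leaving = 0; resistances in Ω):
  Node 1: (V_1 - 15)/30 + (V_1 - 0)/20 = 0
Collecting terms: 0.08333 × V_1 = 0.5  =>  V_1 = 6 V
I_R2 = (V_1 - V_2)/R2 = (6 - 0)/20 = 0.3 A
|I_R2| = 0.3 A

Final answer: |I_R2| = 0.3 A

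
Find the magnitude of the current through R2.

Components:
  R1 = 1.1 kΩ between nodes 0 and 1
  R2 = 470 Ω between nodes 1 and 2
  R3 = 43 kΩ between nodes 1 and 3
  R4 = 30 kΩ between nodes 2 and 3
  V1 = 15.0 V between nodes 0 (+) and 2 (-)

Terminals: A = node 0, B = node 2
Nodal analysis, taking node 2 as the 0 V reference.
Source V1 fixes V_0 = 15 V.
KCL at each unknown node (sum of currents leaving = 0; resistances in Ω):
  Node 1: (V_1 - 15)/1100 + (V_1 - 0)/470 + (V_1 - V_3)/43000 = 0
  Node 3: (V_3 - V_1)/43000 + (V_3 - 0)/30000 = 0
Collecting terms (coefficients in siemens):
  0.00306·V_1 - 0.00002326·V_3 = 0.01364
  0.00005659·V_3 - 0.00002326·V_1 = 0
Determinant D = (0.00306)(0.00005659) - (-0.00002326)(-0.00002326) = 0.0000001726
V_1 = [(0.01364)(0.00005659) - (-0.00002326)(0)]/D = 4.47 V
V_3 = [(0.00306)(0) - (0.01364)(-0.00002326)]/D = 1.837 V
I_R2 = (V_1 - V_2)/R2 = (4.47 - 0)/470 = 0.009511 A
|I_R2| = 0.009511 A

Final answer: |I_R2| = 0.009511 A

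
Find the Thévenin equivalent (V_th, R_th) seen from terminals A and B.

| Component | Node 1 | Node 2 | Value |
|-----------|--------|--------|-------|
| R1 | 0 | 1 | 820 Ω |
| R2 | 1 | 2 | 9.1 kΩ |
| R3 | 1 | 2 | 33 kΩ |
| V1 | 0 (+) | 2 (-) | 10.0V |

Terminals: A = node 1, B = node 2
Step 1 — V_th is the open-circuit voltage V_A - V_B (nothing connected across the terminals).
Nodal analysis, taking node 2 as the 0 V reference.
Source V1 fixes V_0 = 10 V.
KCL at each unknown node (sum of currents leaving = 0; resistances in Ω):
  Node 1: (V_1 - 10)/820 + (V_1 - 0)/9100 + (V_1 - 0)/33000 = 0
Collecting terms: 0.00136 × V_1 = 0.0122  =>  V_1 = 8.969 V
V_th = V_1 - V_2 = 8.969 - 0 = 8.969 V
Step 2 — R_th: zero the source — replace V1 by a short circuit (node 2 merges into node 0) — and find the resistance seen between A (node 1) and B (node 0).
Reduce the network between node 1 (A) and node 0 (B) by series/parallel combination:
  Rp1 = R1 ‖ R2 ‖ R3 (parallel, all between nodes 0 and 1) = 1/(1/820 + 1/9100 + 1/33000) = 735.5 Ω
R_th = 735.5 Ω

Final answer: V_th = 8.969 V, R_th = 735.5 Ω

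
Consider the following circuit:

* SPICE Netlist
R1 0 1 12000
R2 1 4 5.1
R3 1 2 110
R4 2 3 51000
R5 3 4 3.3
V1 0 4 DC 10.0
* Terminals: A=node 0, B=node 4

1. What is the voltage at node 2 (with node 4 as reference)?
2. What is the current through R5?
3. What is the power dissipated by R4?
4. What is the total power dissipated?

Nodal analysis, taking node 4 as the 0 V reference.
Source V1 fixes V_0 = 10 V.
KCL at each unknown node (sum of currents leaving = 0; resistances in Ω):
  Node 1: (V_1 - 10)/12000 + (V_1 - 0)/5.1 + (V_1 - V_2)/110 = 0
  Node 2: (V_2 - V_1)/110 + (V_2 - V_3)/51000 = 0
  Node 3: (V_3 - V_2)/51000 + (V_3 - 0)/3.3 = 0
Collecting terms (coefficients in siemens):
  0.2053·V_1 - 0.009091·V_2 = 0.0008333
  0.009111·V_2 - 0.009091·V_1 - 0.00001961·V_3 = 0
  0.303·V_3 - 0.00001961·V_2 = 0
Solving these 3 simultaneous equations (Gaussian elimination) gives:
  V_1 = 0.004248 V, V_2 = 0.004239 V, V_3 = 0.0000002742 V
Part 1:
  Read off the nodal solution: V_2 = 0.004239 V
Part 2:
  I_R5 = (V_3 - V_4)/R5 = (0.0000002742 - 0)/3.3 = 0.00000008311 A
  Magnitude: I_R5 = 0.00000008311 A
Part 3:
  I_R4 = (V_2 - V_3)/R4 = (0.004239 - 0.0000002742)/51000 = 0.00000008311 A
  P_R4 = I_R4² × R4 = (0.00000008311)² × 51000 = 0.0000000003522 W
Part 4:
  Power in each resistor, P = (ΔV)²/R:
    P_R1 = (10 - 0.004248)²/12000 = 0.008326 W
    P_R2 = (0.004248 - 0)²/5.1 = 0.000003538 W
    P_R3 = (0.004248 - 0.004239)²/110 = 0.0000000000007597 W
    P_R4 = (0.004239 - 0.0000002742)²/51000 = 0.0000000003522 W
    P_R5 = (0.0000002742 - 0)²/3.3 = 0.00000000000002279 W
  P_total = P_R1 + P_R2 + P_R3 + P_R4 + P_R5 = 0.00833 W

Final answers:
1. V_2 = 0.004239 V
2. I_R5 = 8.311e-08 A
3. P_R4 = 3.522e-10 W
4. P_total = 0.00833 W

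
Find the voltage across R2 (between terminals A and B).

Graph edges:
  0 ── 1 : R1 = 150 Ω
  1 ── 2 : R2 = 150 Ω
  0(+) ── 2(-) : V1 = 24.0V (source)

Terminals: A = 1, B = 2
R1 and R2 are in series across V1 (node 0 → node 1 → node 2), and the output A–B is taken across R2, so this is a voltage divider.
Series current: I = V1/(R1 + R2) = 24/(150 + 150) = 24/300 = 0.08 A
V_R2 = I × R2 = V1 × R2/(R1 + R2) = 24 × 150/300 = 12 V

Final answer: 12 V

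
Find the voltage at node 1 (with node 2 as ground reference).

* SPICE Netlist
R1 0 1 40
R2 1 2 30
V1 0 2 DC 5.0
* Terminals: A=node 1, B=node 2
Nodal analysis, taking node 2 as the 0 V reference.
Source V1 fixes V_0 = 5 V.
KCL at each unknown node (sum of currents leaving = 0; resistances in Ω):
  Node 1: (V_1 - 5)/40 + (V_1 - 0)/30 = 0
Collecting terms: 0.05833 × V_1 = 0.125  =>  V_1 = 2.143 V
The requested potential is V_1 = 2.143 V.

Final answer: V_1 = 2.143 V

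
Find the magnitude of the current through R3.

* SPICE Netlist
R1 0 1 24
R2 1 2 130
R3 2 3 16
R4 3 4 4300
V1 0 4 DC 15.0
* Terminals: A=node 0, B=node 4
Nodal analysis, taking node 4 as the 0 V reference.
Source V1 fixes V_0 = 15 V.
KCL at each unknown node (sum of currents leaving = 0; resistances in Ω):
  Node 1: (V_1 - 15)/24 + (V_1 - V_2)/130 = 0
  Node 2: (V_2 - V_1)/130 + (V_2 - V_3)/16 = 0
  Node 3: (V_3 - V_2)/16 + (V_3 - 0)/4300 = 0
Collecting terms (coefficients in siemens):
  0.04936·V_1 - 0.007692·V_2 = 0.625
  0.07019·V_2 - 0.007692·V_1 - 0.0625·V_3 = 0
  0.06273·V_3 - 0.0625·V_2 = 0
Solving these 3 simultaneous equations (Gaussian elimination) gives:
  V_1 = 14.92 V, V_2 = 14.48 V, V_3 = 14.43 V
I_R3 = (V_2 - V_3)/R3 = (14.48 - 14.43)/16 = 0.003356 A
|I_R3| = 0.003356 A

Final answer: |I_R3| = 0.003356 A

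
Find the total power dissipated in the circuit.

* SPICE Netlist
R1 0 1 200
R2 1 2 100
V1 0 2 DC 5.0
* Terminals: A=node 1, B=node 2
Nodal analysis, taking node 2 as the 0 V reference.
Source V1 fixes V_0 = 5 V.
KCL at each unknown node (sum of currents leaving = 0; resistances in Ω):
  Node 1: (V_1 - 5)/200 + (V_1 - 0)/100 = 0
Collecting terms: 0.015 × V_1 = 0.025  =>  V_1 = 1.667 V
Power in each resistor, P = (ΔV)²/R:
  P_R1 = (5 - 1.667)²/200 = 0.05556 W
  P_R2 = (1.667 - 0)²/100 = 0.02778 W
P_total = P_R1 + P_R2 = 0.08333 W

Final answer: 0.08333 W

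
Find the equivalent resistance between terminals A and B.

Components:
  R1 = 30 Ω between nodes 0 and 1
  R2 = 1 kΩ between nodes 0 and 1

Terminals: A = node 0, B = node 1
Reduce the network between node 0 (A) and node 1 (B) by series/parallel combination:
  Rp1 = R1 ‖ R2 (parallel, both between nodes 0 and 1) = 1/(1/30 + 1/1000) = 29.13 Ω
R_eq = 29.13 Ω

Final answer: 29.13 Ω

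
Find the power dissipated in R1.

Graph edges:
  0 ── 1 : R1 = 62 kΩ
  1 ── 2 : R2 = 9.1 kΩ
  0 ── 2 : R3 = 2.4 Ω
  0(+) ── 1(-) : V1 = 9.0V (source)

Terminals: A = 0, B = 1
Nodal analysis, taking node 1 as the 0 V reference.
Source V1 fixes V_0 = 9 V.
KCL at each unknown node (sum of currents leaving = 0; resistances in Ω):
  Node 2: (V_2 - 0)/9100 + (V_2 - 9)/2.4 = 0
Collecting terms: 0.4168 × V_2 = 3.75  =>  V_2 = 8.998 V
I_R1 = (V_0 - V_1)/R1 = (9 - 0)/62000 = 0.0001452 A
P_R1 = I_R1² × R1 = (0.0001452)² × 62000 = 0.001306 W

Final answer: 0.001306 W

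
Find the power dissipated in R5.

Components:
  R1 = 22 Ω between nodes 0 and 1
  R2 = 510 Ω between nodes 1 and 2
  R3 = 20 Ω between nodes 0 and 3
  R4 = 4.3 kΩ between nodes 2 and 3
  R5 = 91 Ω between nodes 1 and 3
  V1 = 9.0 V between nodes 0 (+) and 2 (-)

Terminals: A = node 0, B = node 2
Nodal analysis, taking node 2 as the 0 V reference.
Source V1 fixes V_0 = 9 V.
KCL at each unknown node (sum of currents leaving = 0; resistances in Ω):
  Node 1: (V_1 - 9)/22 + (V_1 - 0)/510 + (V_1 - V_3)/91 = 0
  Node 3: (V_3 - 9)/20 + (V_3 - 0)/4300 + (V_3 - V_1)/91 = 0
Collecting terms (coefficients in siemens):
  0.0584·V_1 - 0.01099·V_3 = 0.4091
  0.06122·V_3 - 0.01099·V_1 = 0.45
Determinant D = (0.0584)(0.06122) - (-0.01099)(-0.01099) = 0.003455
V_1 = [(0.4091)(0.06122) - (-0.01099)(0.45)]/D = 8.681 V
V_3 = [(0.0584)(0.45) - (0.4091)(-0.01099)]/D = 8.908 V
I_R5 = (V_1 - V_3)/R5 = (8.681 - 8.908)/91 = -0.002504 A
P_R5 = I_R5² × R5 = (-0.002504)² × 91 = 0.0005705 W

Final answer: 0.0005705 W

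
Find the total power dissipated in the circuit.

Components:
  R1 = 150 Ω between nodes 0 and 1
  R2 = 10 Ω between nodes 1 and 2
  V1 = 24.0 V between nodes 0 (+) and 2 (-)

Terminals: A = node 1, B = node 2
Nodal analysis, taking node 2 as the 0 V reference.
Source V1 fixes V_0 = 24 V.
KCL at each unknown node (sum of currents leaving = 0; resistances in Ω):
  Node 1: (V_1 - 24)/150 + (V_1 - 0)/10 = 0
Collecting terms: 0.1067 × V_1 = 0.16  =>  V_1 = 1.5 V
Power in each resistor, P = (ΔV)²/R:
  P_R1 = (24 - 1.5)²/150 = 3.375 W
  P_R2 = (1.5 - 0)²/10 = 0.225 W
P_total = P_R1 + P_R2 = 3.6 W

Final answer: 3.6 W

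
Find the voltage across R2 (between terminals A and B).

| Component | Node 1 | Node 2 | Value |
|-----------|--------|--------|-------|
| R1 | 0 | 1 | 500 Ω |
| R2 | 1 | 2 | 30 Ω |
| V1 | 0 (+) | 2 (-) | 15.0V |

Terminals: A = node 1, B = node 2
R1 and R2 are in series across V1 (node 0 → node 1 → node 2), and the output A–B is taken across R2, so this is a voltage divider.
Series current: I = V1/(R1 + R2) = 15/(500 + 30) = 15/530 = 0.0283 A
V_R2 = I × R2 = V1 × R2/(R1 + R2) = 15 × 30/530 = 0.8491 V

Final answer: 0.8491 V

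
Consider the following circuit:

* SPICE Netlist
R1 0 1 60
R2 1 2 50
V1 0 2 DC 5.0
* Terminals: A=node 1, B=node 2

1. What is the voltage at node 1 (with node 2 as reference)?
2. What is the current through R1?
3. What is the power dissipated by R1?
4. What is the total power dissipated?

Nodal analysis, taking node 2 as the 0 V reference.
Source V1 fixes V_0 = 5 V.
KCL at each unknown node (sum of currents leaving = 0; resistances in Ω):
  Node 1: (V_1 - 5)/60 + (V_1 - 0)/50 = 0
Collecting terms: 0.03667 × V_1 = 0.08333  =>  V_1 = 2.273 V
Part 1:
  Read off the nodal solution: V_1 = 2.273 V
Part 2:
  I_R1 = (V_0 - V_1)/R1 = (5 - 2.273)/60 = 0.04545 A
  Magnitude: I_R1 = 0.04545 A
Part 3:
  I_R1 = (V_0 - V_1)/R1 = (5 - 2.273)/60 = 0.04545 A
  P_R1 = I_R1² × R1 = (0.04545)² × 60 = 0.124 W
Part 4:
  Power in each resistor, P = (ΔV)²/R:
    P_R1 = (5 - 2.273)²/60 = 0.124 W
    P_R2 = (2.273 - 0)²/50 = 0.1033 W
  P_total = P_R1 + P_R2 = 0.2273 W

Final answers:
1. V_1 = 2.273 V
2. I_R1 = 0.04545 A
3. P_R1 = 0.124 W
4. P_total = 0.2273 W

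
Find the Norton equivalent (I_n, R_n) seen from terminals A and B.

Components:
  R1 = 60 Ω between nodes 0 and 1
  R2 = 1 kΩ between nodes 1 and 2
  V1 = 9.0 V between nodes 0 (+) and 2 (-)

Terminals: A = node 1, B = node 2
Find the Thévenin equivalent first; then I_n = V_th/R_th and R_n = R_th.
Step 1 — V_th is the open-circuit voltage V_A - V_B (nothing connected across the terminals).
Nodal analysis, taking node 2 as the 0 V reference.
Source V1 fixes V_0 = 9 V.
KCL at each unknown node (sum of currents leaving = 0; resistances in Ω):
  Node 1: (V_1 - 9)/60 + (V_1 - 0)/1000 = 0
Collecting terms: 0.01767 × V_1 = 0.15  =>  V_1 = 8.491 V
V_th = V_1 - V_2 = 8.491 - 0 = 8.491 V
Step 2 — R_th: zero the source — replace V1 by a short circuit (node 2 merges into node 0) — and find the resistance seen between A (node 1) and B (node 0).
Reduce the network between node 1 (A) and node 0 (B) by series/parallel combination:
  Rp1 = R1 ‖ R2 (parallel, both between nodes 0 and 1) = 1/(1/60 + 1/1000) = 56.6 Ω
R_th = 56.6 Ω
I_n = V_th/R_th = 8.491/56.6 = 0.15 A, and R_n = R_th = 56.6 Ω

Final answer: I_n = 0.15 A, R_n = 56.6 Ω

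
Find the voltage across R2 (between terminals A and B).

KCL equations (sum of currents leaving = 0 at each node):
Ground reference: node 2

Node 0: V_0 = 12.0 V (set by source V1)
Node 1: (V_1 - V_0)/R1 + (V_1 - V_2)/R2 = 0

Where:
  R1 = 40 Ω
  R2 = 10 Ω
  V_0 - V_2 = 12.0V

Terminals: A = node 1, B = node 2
R1 and R2 are in series across V1 (node 0 → node 1 → node 2), and the output A–B is taken across R2, so this is a voltage divider.
Series current: I = V1/(R1 + R2) = 12/(40 + 10) = 12/50 = 0.24 A
V_R2 = I × R2 = V1 × R2/(R1 + R2) = 12 × 10/50 = 2.4 V

Final answer: 2.4 V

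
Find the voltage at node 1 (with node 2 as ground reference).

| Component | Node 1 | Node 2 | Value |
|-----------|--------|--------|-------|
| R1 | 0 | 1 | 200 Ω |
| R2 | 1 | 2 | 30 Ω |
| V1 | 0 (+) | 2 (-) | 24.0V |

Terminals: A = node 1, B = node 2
Nodal analysis, taking node 2 as the 0 V reference.
Source V1 fixes V_0 = 24 V.
KCL at each unknown node (sum of currents leaving = 0; resistances in Ω):
  Node 1: (V_1 - 24)/200 + (V_1 - 0)/30 = 0
Collecting terms: 0.03833 × V_1 = 0.12  =>  V_1 = 3.13 V
The requested potential is V_1 = 3.13 V.

Final answer: V_1 = 3.13 V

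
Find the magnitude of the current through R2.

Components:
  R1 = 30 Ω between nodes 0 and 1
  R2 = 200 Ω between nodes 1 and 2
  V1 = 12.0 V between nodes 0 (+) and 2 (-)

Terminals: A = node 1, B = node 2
Nodal analysis, taking node 2 as the 0 V reference.
Source V1 fixes V_0 = 12 V.
KCL at each unknown node (sum of currents leaving = 0; resistances in Ω):
  Node 1: (V_1 - 12)/30 + (V_1 - 0)/200 = 0
Collecting terms: 0.03833 × V_1 = 0.4  =>  V_1 = 10.43 V
I_R2 = (V_1 - V_2)/R2 = (10.43 - 0)/200 = 0.05217 A
|I_R2| = 0.05217 A

Final answer: |I_R2| = 0.05217 A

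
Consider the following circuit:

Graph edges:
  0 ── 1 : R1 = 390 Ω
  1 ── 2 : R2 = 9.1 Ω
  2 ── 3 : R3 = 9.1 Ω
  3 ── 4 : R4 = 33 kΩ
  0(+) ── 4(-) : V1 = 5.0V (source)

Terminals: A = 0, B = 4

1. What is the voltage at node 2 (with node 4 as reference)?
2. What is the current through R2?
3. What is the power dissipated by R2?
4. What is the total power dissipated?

Nodal analysis, taking node 4 as the 0 V reference.
Source V1 fixes V_0 = 5 V.
KCL at each unknown node (sum of currents leaving = 0; resistances in Ω):
  Node 1: (V_1 - 5)/390 + (V_1 - V_2)/9.1 = 0
  Node 2: (V_2 - V_1)/9.1 + (V_2 - V_3)/9.1 = 0
  Node 3: (V_3 - V_2)/9.1 + (V_3 - 0)/33000 = 0
Collecting terms (coefficients in siemens):
  0.1125·V_1 - 0.1099·V_2 = 0.01282
  0.2198·V_2 - 0.1099·V_1 - 0.1099·V_3 = 0
  0.1099·V_3 - 0.1099·V_2 = 0
Solving these 3 simultaneous equations (Gaussian elimination) gives:
  V_1 = 4.942 V, V_2 = 4.94 V, V_3 = 4.939 V
Part 1:
  Read off the nodal solution: V_2 = 4.94 V
Part 2:
  I_R2 = (V_1 - V_2)/R2 = (4.942 - 4.94)/9.1 = 0.0001497 A
  Magnitude: I_R2 = 0.0001497 A
Part 3:
  I_R2 = (V_1 - V_2)/R2 = (4.942 - 4.94)/9.1 = 0.0001497 A
  P_R2 = I_R2² × R2 = (0.0001497)² × 9.1 = 0.0000002038 W
Part 4:
  Power in each resistor, P = (ΔV)²/R:
    P_R1 = (5 - 4.942)²/390 = 0.000008736 W
    P_R2 = (4.942 - 4.94)²/9.1 = 0.0000002038 W
    P_R3 = (4.94 - 4.939)²/9.1 = 0.0000002038 W
    P_R4 = (4.939 - 0)²/33000 = 0.0007392 W
  P_total = P_R1 + P_R2 + P_R3 + P_R4 = 0.0007483 W

Final answers:
1. V_2 = 4.94 V
2. I_R2 = 0.0001497 A
3. P_R2 = 2.038e-07 W
4. P_total = 0.0007483 W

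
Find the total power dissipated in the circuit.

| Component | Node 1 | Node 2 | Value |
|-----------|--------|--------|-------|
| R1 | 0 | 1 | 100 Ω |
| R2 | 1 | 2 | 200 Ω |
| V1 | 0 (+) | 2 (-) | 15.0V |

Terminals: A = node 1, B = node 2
Nodal analysis, taking node 2 as the 0 V reference.
Source V1 fixes V_0 = 15 V.
KCL at each unknown node (sum of currents leaving = 0; resistances in Ω):
  Node 1: (V_1 - 15)/100 + (V_1 - 0)/200 = 0
Collecting terms: 0.015 × V_1 = 0.15  =>  V_1 = 10 V
Power in each resistor, P = (ΔV)²/R:
  P_R1 = (15 - 10)²/100 = 0.25 W
  P_R2 = (10 - 0)²/200 = 0.5 W
P_total = P_R1 + P_R2 = 0.75 W

Final answer: 0.75 W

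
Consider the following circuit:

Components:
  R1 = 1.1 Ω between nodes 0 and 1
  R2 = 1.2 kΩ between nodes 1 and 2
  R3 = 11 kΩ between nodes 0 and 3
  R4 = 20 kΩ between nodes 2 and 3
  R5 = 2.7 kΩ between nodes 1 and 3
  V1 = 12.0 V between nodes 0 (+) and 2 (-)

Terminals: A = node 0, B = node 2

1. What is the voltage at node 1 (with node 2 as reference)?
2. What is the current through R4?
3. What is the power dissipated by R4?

Nodal analysis, taking node 2 as the 0 V reference.
Source V1 fixes V_0 = 12 V.
KCL at each unknown node (sum of currents leaving = 0; resistances in Ω):
  Node 1: (V_1 - 12)/1.1 + (V_1 - 0)/1200 + (V_1 - V_3)/2700 = 0
  Node 3: (V_3 - 12)/11000 + (V_3 - 0)/20000 + (V_3 - V_1)/2700 = 0
Collecting terms (coefficients in siemens):
  0.9103·V_1 - 0.0003704·V_3 = 10.91
  0.0005113·V_3 - 0.0003704·V_1 = 0.001091
Determinant D = (0.9103)(0.0005113) - (-0.0003704)(-0.0003704) = 0.0004653
V_1 = [(10.91)(0.0005113) - (-0.0003704)(0.001091)]/D = 11.99 V
V_3 = [(0.9103)(0.001091) - (10.91)(-0.0003704)]/D = 10.82 V
Part 1:
  Read off the nodal solution: V_1 = 11.99 V
Part 2:
  I_R4 = (V_2 - V_3)/R4 = (0 - 10.82)/20000 = -0.0005409 A
  Magnitude: I_R4 = 0.0005409 A
Part 3:
  I_R4 = (V_2 - V_3)/R4 = (0 - 10.82)/20000 = -0.0005409 A
  P_R4 = I_R4² × R4 = (-0.0005409)² × 20000 = 0.005852 W

Final answers:
1. V_1 = 11.99 V
2. I_R4 = 0.0005409 A
3. P_R4 = 0.005852 W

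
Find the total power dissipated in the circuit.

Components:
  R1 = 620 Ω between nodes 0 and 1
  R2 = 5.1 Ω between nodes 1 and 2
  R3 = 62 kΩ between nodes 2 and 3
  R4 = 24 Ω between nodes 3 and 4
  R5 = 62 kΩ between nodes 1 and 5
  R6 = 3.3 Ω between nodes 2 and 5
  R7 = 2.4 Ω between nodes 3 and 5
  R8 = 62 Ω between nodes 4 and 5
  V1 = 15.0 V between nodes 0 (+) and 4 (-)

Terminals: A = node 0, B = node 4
Nodal analysis, taking node 4 as the 0 V reference.
Source V1 fixes V_0 = 15 V.
KCL at each unknown node (sum of currents leaving = 0; resistances in Ω):
  Node 1: (V_1 - 15)/620 + (V_1 - V_2)/5.1 + (V_1 - V_5)/62000 = 0
  Node 2: (V_2 - V_1)/5.1 + (V_2 - V_3)/62000 + (V_2 - V_5)/3.3 = 0
  Node 3: (V_3 - V_2)/62000 + (V_3 - 0)/24 + (V_3 - V_5)/2.4 = 0
  Node 5: (V_5 - V_1)/62000 + (V_5 - V_2)/3.3 + (V_5 - V_3)/2.4 + (V_5 - 0)/62 = 0
Collecting terms (coefficients in siemens):
  0.1977·V_1 - 0.1961·V_2 - 0.00001613·V_5 = 0.02419
  0.4991·V_2 - 0.1961·V_1 - 0.00001613·V_3 - 0.303·V_5 = 0
  0.4583·V_3 - 0.00001613·V_2 - 0.4167·V_5 = 0
  0.7358·V_5 - 0.00001613·V_1 - 0.303·V_2 - 0.4167·V_3 = 0
Solving these 4 simultaneous equations (Gaussian elimination) gives:
  V_1 = 0.6241 V, V_2 = 0.5058 V, V_3 = 0.3903 V, V_5 = 0.4293 V
Power in each resistor, P = (ΔV)²/R:
  P_R1 = (15 - 0.6241)²/620 = 0.3333 W
  P_R2 = (0.6241 - 0.5058)²/5.1 = 0.002741 W
  P_R3 = (0.5058 - 0.3903)²/62000 = 0.0000002153 W
  P_R4 = (0.3903 - 0)²/24 = 0.006347 W
  P_R5 = (0.6241 - 0.4293)²/62000 = 0.0000006117 W
  P_R6 = (0.5058 - 0.4293)²/3.3 = 0.001773 W
  P_R7 = (0.3903 - 0.4293)²/2.4 = 0.0006346 W
  P_R8 = (0 - 0.4293)²/62 = 0.002973 W
P_total = P_R1 + P_R2 + P_R3 + P_R4 + P_R5 + P_R6 + P_R7 + P_R8 = 0.3478 W

Final answer: 0.3478 W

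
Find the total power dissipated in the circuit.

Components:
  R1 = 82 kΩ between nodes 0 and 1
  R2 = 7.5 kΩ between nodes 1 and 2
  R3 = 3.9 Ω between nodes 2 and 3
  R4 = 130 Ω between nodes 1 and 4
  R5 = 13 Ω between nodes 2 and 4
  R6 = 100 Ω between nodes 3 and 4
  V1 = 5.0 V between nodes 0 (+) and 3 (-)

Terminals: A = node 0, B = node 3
Nodal analysis, taking node 3 as the 0 V reference.
Source V1 fixes V_0 = 5 V.
KCL at each unknown node (sum of currents leaving = 0; resistances in Ω):
  Node 1: (V_1 - 5)/82000 + (V_1 - V_2)/7500 + (V_1 - V_4)/130 = 0
  Node 2: (V_2 - V_1)/7500 + (V_2 - 0)/3.9 + (V_2 - V_4)/13 = 0
  Node 4: (V_4 - V_1)/130 + (V_4 - V_2)/13 + (V_4 - 0)/100 = 0
Collecting terms (coefficients in siemens):
  0.007838·V_1 - 0.0001333·V_2 - 0.007692·V_4 = 0.00006098
  0.3335·V_2 - 0.0001333·V_1 - 0.07692·V_4 = 0
  0.09462·V_4 - 0.007692·V_1 - 0.07692·V_2 = 0
Solving these 3 simultaneous equations (Gaussian elimination) gives:
  V_1 = 0.008634 V, V_2 = 0.0002036 V, V_4 = 0.0008675 V
Power in each resistor, P = (ΔV)²/R:
  P_R1 = (5 - 0.008634)²/82000 = 0.0003038 W
  P_R2 = (0.008634 - 0.0002036)²/7500 = 0.000000009477 W
  P_R3 = (0.0002036 - 0)²/3.9 = 0.00000001063 W
  P_R4 = (0.008634 - 0.0008675)²/130 = 0.000000464 W
  P_R5 = (0.0002036 - 0.0008675)²/13 = 0.00000003391 W
  P_R6 = (0 - 0.0008675)²/100 = 0.000000007525 W
P_total = P_R1 + P_R2 + P_R3 + P_R4 + P_R5 + P_R6 = 0.0003044 W

Final answer: 0.0003044 W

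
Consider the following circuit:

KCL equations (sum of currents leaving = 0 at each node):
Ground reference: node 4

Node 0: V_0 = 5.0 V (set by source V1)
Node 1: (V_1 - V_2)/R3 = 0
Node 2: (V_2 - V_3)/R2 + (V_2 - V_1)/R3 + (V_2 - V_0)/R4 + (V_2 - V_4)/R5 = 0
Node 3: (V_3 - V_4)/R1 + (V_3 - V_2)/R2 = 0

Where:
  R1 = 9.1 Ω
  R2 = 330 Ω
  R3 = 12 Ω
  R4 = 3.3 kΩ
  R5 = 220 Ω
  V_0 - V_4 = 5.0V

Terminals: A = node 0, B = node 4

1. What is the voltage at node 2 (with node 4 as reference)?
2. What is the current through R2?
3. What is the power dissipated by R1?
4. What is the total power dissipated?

Nodal analysis, taking node 4 as the 0 V reference.
Source V1 fixes V_0 = 5 V.
KCL at each unknown node (sum of currents leaving = 0; resistances in Ω):
  Node 1: (V_1 - V_2)/12 = 0
  Node 2: (V_2 - V_3)/330 + (V_2 - V_1)/12 + (V_2 - 5)/3300 + (V_2 - 0)/220 = 0
  Node 3: (V_3 - 0)/9.1 + (V_3 - V_2)/330 = 0
Collecting terms (coefficients in siemens):
  0.08333·V_1 - 0.08333·V_2 = 0
  0.09121·V_2 - 0.08333·V_1 - 0.00303·V_3 = 0.001515
  0.1129·V_3 - 0.00303·V_2 = 0
Solving these 3 simultaneous equations (Gaussian elimination) gives:
  V_1 = 0.1943 V, V_2 = 0.1943 V, V_3 = 0.005215 V
Part 1:
  Read off the nodal solution: V_2 = 0.1943 V
Part 2:
  I_R2 = (V_2 - V_3)/R2 = (0.1943 - 0.005215)/330 = 0.000573 A
  Magnitude: I_R2 = 0.000573 A
Part 3:
  I_R1 = (V_3 - V_4)/R1 = (0.005215 - 0)/9.1 = 0.000573 A
  P_R1 = I_R1² × R1 = (0.000573)² × 9.1 = 0.000002988 W
Part 4:
  Power in each resistor, P = (ΔV)²/R:
    P_R1 = (0.005215 - 0)²/9.1 = 0.000002988 W
    P_R2 = (0.1943 - 0.005215)²/330 = 0.0001084 W
    P_R3 = (0.1943 - 0.1943)²/12 = 0 W
    P_R4 = (5 - 0.1943)²/3300 = 0.006998 W
    P_R5 = (0.1943 - 0)²/220 = 0.0001716 W
  P_total = P_R1 + P_R2 + P_R3 + P_R4 + P_R5 = 0.007281 W

Final answers:
1. V_2 = 0.1943 V
2. I_R2 = 0.000573 A
3. P_R1 = 2.988e-06 W
4. P_total = 0.007281 W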